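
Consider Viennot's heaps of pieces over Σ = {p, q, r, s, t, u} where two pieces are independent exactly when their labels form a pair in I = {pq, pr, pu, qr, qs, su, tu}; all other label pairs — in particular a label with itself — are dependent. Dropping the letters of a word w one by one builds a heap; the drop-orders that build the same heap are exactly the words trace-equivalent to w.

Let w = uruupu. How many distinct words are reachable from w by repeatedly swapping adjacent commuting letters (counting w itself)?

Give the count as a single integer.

6

piece 0:u — minimal
piece 1:r rests on {0:u}
piece 2:u rests on {1:r}
piece 3:u rests on {2:u}
piece 4:p — minimal
piece 5:u rests on {3:u}
minimal pieces: {0:u, 4:p}
ways to finish when only these pieces remain (= sum over removing one remaining piece with nothing left below it):
  1 left: {4}→1  {5}→1
  2 left: {3,5}→1  {4,5}→2
  3 left: {2,3,5}→1  {3,4,5}→3
  4 left: {1,2,3,5}→1  {2,3,4,5}→4
  placing 0:u first → 5 extensions
  placing 4:p first → 1 extensions
total linear extensions = 6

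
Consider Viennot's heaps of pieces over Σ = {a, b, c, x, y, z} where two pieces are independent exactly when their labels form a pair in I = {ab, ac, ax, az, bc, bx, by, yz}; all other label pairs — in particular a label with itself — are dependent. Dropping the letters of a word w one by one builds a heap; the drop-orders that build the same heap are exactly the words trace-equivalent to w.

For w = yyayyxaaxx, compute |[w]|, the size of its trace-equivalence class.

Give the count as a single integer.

10

drop 0:y onto floor
drop 1:y onto {0:y}
drop 2:a onto {1:y}
drop 3:y onto {2:a}
drop 4:y onto {3:y}
drop 5:x onto {4:y}
drop 6:a onto {4:y}
drop 7:a onto {6:a}
drop 8:x onto {5:x}
drop 9:x onto {8:x}
ground layer = {0:y}
drop-orders for the pieces not yet dropped (sum over which currently-grounded one goes next):
  1 to go: {7} 1  {9} 1
  2 to go: {6,7} 1  {7,9} 2  {8,9} 1
  3 to go: {5,8,9} 1  {6,7,9} 3  {7,8,9} 3
  4 to go: {5,7,8,9} 4  {6,7,8,9} 6
  5 to go: {5,6,7,8,9} 10
  6 to go: {4,5,6,7,8,9} 10
  7 to go: {3,4,5,6,7,8,9} 10
  8 to go: {2,3,4,5,6,7,8,9} 10
  if 0:y drops first: 10 orders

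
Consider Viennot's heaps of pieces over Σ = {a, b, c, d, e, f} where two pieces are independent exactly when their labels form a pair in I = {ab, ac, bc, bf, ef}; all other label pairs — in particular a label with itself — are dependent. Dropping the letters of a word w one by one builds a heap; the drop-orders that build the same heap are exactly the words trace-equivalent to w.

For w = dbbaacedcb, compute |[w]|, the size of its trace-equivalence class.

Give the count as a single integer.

60

0(d) covers ∅
1(b) covers 0:d
2(b) covers 1:b
3(a) covers 0:d
4(a) covers 3:a
5(c) covers 0:d
6(e) covers 2:b, 4:a, 5:c
7(d) covers 6:e
8(c) covers 7:d
9(b) covers 7:d
floor of heap: 0:d
completions by unplaced set U, small U first (add the entries for U minus each lowest piece of U):
  |U|=1: {8}:1  {9}:1
  |U|=2: {8,9}:2
  |U|=3: {7,8,9}:2
  |U|=4: {6,7,8,9}:2
  |U|=5: {2,6,7,8,9}:2  {4,6,7,8,9}:2  {5,6,7,8,9}:2
  |U|=6: {1,2,6,7,8,9}:2  {2,4,6,7,8,9}:4  {2,5,6,7,8,9}:4  {3,4,6,7,8,9}:2  {4,5,6,7,8,9}:4
  |U|=7: {1,2,4,6,7,8,9}:6  {1,2,5,6,7,8,9}:6  {2,3,4,6,7,8,9}:6  {2,4,5,6,7,8,9}:12  {3,4,5,6,7,8,9}:6
  |U|=8: {1,2,3,4,6,7,8,9}:12  {1,2,4,5,6,7,8,9}:24  {2,3,4,5,6,7,8,9}:24
  start at 0(d): 60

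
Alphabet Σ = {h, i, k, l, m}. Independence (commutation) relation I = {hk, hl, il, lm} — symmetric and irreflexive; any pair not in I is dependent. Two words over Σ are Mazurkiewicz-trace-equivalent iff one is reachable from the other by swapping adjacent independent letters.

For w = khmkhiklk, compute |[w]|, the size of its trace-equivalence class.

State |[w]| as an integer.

4

drop 0:k onto floor
drop 1:h onto floor
drop 2:m onto {0:k, 1:h}
drop 3:k onto {2:m}
drop 4:h onto {2:m}
drop 5:i onto {3:k, 4:h}
drop 6:k onto {5:i}
drop 7:l onto {6:k}
drop 8:k onto {7:l}
ground layer = {0:k, 1:h}
drop-orders for the pieces not yet dropped (sum over which currently-grounded one goes next):
  1 to go: {8} 1
  2 to go: {7,8} 1
  3 to go: {6,7,8} 1
  4 to go: {5,6,7,8} 1
  5 to go: {3,5,6,7,8} 1  {4,5,6,7,8} 1
  6 to go: {3,4,5,6,7,8} 2
  7 to go: {2,3,4,5,6,7,8} 2
  if 0:k drops first: 2 orders
  if 1:h drops first: 2 orders
heap linearizations: 4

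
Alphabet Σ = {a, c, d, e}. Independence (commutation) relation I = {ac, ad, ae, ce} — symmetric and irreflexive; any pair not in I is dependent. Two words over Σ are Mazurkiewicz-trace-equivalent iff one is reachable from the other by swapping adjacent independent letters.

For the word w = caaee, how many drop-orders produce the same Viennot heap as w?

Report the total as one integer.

30

drop 0:c onto floor
drop 1:a onto floor
drop 2:a onto {1:a}
drop 3:e onto floor
drop 4:e onto {3:e}
ground layer = {0:c, 1:a, 3:e}
drop-orders for the pieces not yet dropped (sum over which currently-grounded one goes next):
  1 to go: {0} 1  {2} 1  {4} 1
  2 to go: {0,2} 2  {0,4} 2  {1,2} 1  {2,4} 2  {3,4} 1
  3 to go: {0,1,2} 3  {0,2,4} 6  {0,3,4} 3  {1,2,4} 3  {2,3,4} 3
  if 0:c drops first: 6 orders
  if 1:a drops first: 12 orders
  if 3:e drops first: 12 orders
heap linearizations: 30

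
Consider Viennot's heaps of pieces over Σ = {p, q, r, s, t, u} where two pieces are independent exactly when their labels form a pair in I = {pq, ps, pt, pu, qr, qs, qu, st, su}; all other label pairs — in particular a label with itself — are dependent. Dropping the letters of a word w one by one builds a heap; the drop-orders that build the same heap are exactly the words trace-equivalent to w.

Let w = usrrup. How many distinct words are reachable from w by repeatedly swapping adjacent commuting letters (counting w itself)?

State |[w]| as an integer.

piece 0:u — minimal
piece 1:s — minimal
piece 2:r rests on {0:u, 1:s}
piece 3:r rests on {2:r}
piece 4:u rests on {3:r}
piece 5:p rests on {3:r}
minimal pieces: {0:u, 1:s}
ways to finish when only these pieces remain (= sum over removing one remaining piece with nothing left below it):
  1 left: {4}→1  {5}→1
  2 left: {4,5}→2
  3 left: {3,4,5}→2
  4 left: {2,3,4,5}→2
  placing 0:u first → 2 extensions
  placing 1:s first → 2 extensions
total linear extensions = 4

4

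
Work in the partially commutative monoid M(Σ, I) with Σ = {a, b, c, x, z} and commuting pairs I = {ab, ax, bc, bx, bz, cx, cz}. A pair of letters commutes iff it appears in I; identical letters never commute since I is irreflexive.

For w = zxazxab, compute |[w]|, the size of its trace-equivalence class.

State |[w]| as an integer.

28

#0=z has no predecessor
#1=x depends on [0:z]
#2=a depends on [0:z]
#3=z depends on [1:x, 2:a]
#4=x depends on [3:z]
#5=a depends on [3:z]
#6=b has no predecessor
sources: [0:z, 6:b]
N(rest) = Σ N(rest − s) over sources s of rest; N(one piece) = 1:
  size 1 → [4]=1  [5]=1  [6]=1
  size 2 → [4,5]=2  [4,6]=2  [5,6]=2
  size 3 → [3,4,5]=2  [4,5,6]=6
  size 4 → [1,3,4,5]=2  [2,3,4,5]=2  [3,4,5,6]=8
  size 5 → [1,2,3,4,5]=4  [1,3,4,5,6]=10  [2,3,4,5,6]=10
  first=0(z) contributes 24
  first=6(b) contributes 4
|[w]| = 28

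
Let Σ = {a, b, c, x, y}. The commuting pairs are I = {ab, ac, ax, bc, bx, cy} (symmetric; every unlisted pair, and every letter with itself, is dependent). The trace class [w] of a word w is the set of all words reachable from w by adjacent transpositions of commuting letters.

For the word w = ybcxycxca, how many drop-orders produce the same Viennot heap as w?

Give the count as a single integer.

0(y) covers ∅
1(b) covers 0:y
2(c) covers ∅
3(x) covers 0:y, 2:c
4(y) covers 1:b, 3:x
5(c) covers 3:x
6(x) covers 4:y, 5:c
7(c) covers 6:x
8(a) covers 4:y
floor of heap: 0:y, 2:c
completions by unplaced set U, small U first (add the entries for U minus each lowest piece of U):
  |U|=1: {7}:1  {8}:1
  |U|=2: {6,7}:1  {7,8}:2
  |U|=3: {5,6,7}:1  {6,7,8}:3
  |U|=4: {4,6,7,8}:3  {5,6,7,8}:4
  |U|=5: {1,4,6,7,8}:3  {4,5,6,7,8}:7
  |U|=6: {1,4,5,6,7,8}:10  {3,4,5,6,7,8}:7
  |U|=7: {1,3,4,5,6,7,8}:17  {2,3,4,5,6,7,8}:7
  start at 0(y): 24
  start at 2(c): 17
sum over floor = 41

41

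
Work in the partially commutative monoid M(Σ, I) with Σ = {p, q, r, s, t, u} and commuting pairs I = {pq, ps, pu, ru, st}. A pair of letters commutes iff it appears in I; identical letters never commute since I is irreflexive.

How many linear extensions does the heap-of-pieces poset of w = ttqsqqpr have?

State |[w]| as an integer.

5

0(t) covers ∅
1(t) covers 0:t
2(q) covers 1:t
3(s) covers 2:q
4(q) covers 3:s
5(q) covers 4:q
6(p) covers 1:t
7(r) covers 5:q, 6:p
floor of heap: 0:t
completions by unplaced set U, small U first (add the entries for U minus each lowest piece of U):
  |U|=1: {7}:1
  |U|=2: {5,7}:1  {6,7}:1
  |U|=3: {4,5,7}:1  {5,6,7}:2
  |U|=4: {3,4,5,7}:1  {4,5,6,7}:3
  |U|=5: {2,3,4,5,7}:1  {3,4,5,6,7}:4
  |U|=6: {2,3,4,5,6,7}:5
  start at 0(t): 5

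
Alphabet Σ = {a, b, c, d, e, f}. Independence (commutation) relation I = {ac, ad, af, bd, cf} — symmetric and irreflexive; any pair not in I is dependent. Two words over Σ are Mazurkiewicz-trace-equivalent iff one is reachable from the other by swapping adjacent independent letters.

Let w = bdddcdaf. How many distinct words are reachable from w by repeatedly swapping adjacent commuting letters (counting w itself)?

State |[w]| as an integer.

#0=b has no predecessor
#1=d has no predecessor
#2=d depends on [1:d]
#3=d depends on [2:d]
#4=c depends on [0:b, 3:d]
#5=d depends on [4:c]
#6=a depends on [0:b]
#7=f depends on [5:d]
sources: [0:b, 1:d]
N(rest) = Σ N(rest − s) over sources s of rest; N(one piece) = 1:
  size 1 → [6]=1  [7]=1
  size 2 → [5,7]=1  [6,7]=2
  size 3 → [4,5,7]=1  [5,6,7]=3
  size 4 → [3,4,5,7]=1  [4,5,6,7]=4
  size 5 → [0,4,5,6,7]=4  [2,3,4,5,7]=1  [3,4,5,6,7]=5
  size 6 → [0,3,4,5,6,7]=9  [1,2,3,4,5,7]=1  [2,3,4,5,6,7]=6
  first=0(b) contributes 7
  first=1(d) contributes 15
|[w]| = 22

22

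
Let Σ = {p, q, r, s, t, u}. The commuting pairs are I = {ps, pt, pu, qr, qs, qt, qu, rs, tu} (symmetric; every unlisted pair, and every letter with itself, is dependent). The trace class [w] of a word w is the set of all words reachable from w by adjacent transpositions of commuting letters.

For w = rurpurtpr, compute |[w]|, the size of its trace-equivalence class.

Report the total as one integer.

4

#0=r has no predecessor
#1=u depends on [0:r]
#2=r depends on [1:u]
#3=p depends on [2:r]
#4=u depends on [2:r]
#5=r depends on [3:p, 4:u]
#6=t depends on [5:r]
#7=p depends on [5:r]
#8=r depends on [6:t, 7:p]
sources: [0:r]
N(rest) = Σ N(rest − s) over sources s of rest; N(one piece) = 1:
  size 1 → [8]=1
  size 2 → [6,8]=1  [7,8]=1
  size 3 → [6,7,8]=2
  size 4 → [5,6,7,8]=2
  size 5 → [3,5,6,7,8]=2  [4,5,6,7,8]=2
  size 6 → [3,4,5,6,7,8]=4
  size 7 → [2,3,4,5,6,7,8]=4
  first=0(r) contributes 4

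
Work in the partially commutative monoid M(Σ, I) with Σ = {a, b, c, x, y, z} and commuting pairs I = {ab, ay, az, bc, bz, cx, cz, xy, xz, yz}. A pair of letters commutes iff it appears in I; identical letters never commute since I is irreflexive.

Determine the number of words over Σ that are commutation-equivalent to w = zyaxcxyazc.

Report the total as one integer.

0(z) covers ∅
1(y) covers ∅
2(a) covers ∅
3(x) covers 2:a
4(c) covers 1:y, 2:a
5(x) covers 3:x
6(y) covers 4:c
7(a) covers 4:c, 5:x
8(z) covers 0:z
9(c) covers 6:y, 7:a
floor of heap: 0:z, 1:y, 2:a
completions by unplaced set U, small U first (add the entries for U minus each lowest piece of U):
  |U|=1: {8}:1  {9}:1
  |U|=2: {0,8}:1  {6,9}:1  {7,9}:1  {8,9}:2
  |U|=3: {0,8,9}:3  {5,7,9}:1  {6,7,9}:2  {6,8,9}:3  {7,8,9}:3
  |U|=4: {0,6,8,9}:6  {0,7,8,9}:6  {3,5,7,9}:1  {4,6,7,9}:2  {5,6,7,9}:3  {5,7,8,9}:4  {6,7,8,9}:8
  |U|=5: {0,5,7,8,9}:10  {0,6,7,8,9}:20  {1,4,6,7,9}:2  {3,5,6,7,9}:4  {3,5,7,8,9}:5  {4,5,6,7,9}:5  {4,6,7,8,9}:10  {5,6,7,8,9}:15
  |U|=6: {0,3,5,7,8,9}:15  {0,4,6,7,8,9}:30  {0,5,6,7,8,9}:45  {1,4,5,6,7,9}:7  {1,4,6,7,8,9}:12  {3,4,5,6,7,9}:9  {3,5,6,7,8,9}:24  {4,5,6,7,8,9}:30
  |U|=7: {0,1,4,6,7,8,9}:42  {0,3,5,6,7,8,9}:84  {0,4,5,6,7,8,9}:105  {1,3,4,5,6,7,9}:16  {1,4,5,6,7,8,9}:49  {2,3,4,5,6,7,9}:9  {3,4,5,6,7,8,9}:63
  |U|=8: {0,1,4,5,6,7,8,9}:196  {0,3,4,5,6,7,8,9}:252  {1,2,3,4,5,6,7,9}:25  {1,3,4,5,6,7,8,9}:128  {2,3,4,5,6,7,8,9}:72
  start at 0(z): 225
  start at 1(y): 324
  start at 2(a): 576
sum over floor = 1125

1125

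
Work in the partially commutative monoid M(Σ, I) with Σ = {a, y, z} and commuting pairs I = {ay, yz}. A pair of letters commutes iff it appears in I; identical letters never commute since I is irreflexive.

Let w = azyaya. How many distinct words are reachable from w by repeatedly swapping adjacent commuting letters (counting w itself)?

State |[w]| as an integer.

#0=a has no predecessor
#1=z depends on [0:a]
#2=y has no predecessor
#3=a depends on [1:z]
#4=y depends on [2:y]
#5=a depends on [3:a]
sources: [0:a, 2:y]
N(rest) = Σ N(rest − s) over sources s of rest; N(one piece) = 1:
  size 1 → [4]=1  [5]=1
  size 2 → [2,4]=1  [3,5]=1  [4,5]=2
  size 3 → [1,3,5]=1  [2,4,5]=3  [3,4,5]=3
  size 4 → [0,1,3,5]=1  [1,3,4,5]=4  [2,3,4,5]=6
  first=0(a) contributes 10
  first=2(y) contributes 5
|[w]| = 15

15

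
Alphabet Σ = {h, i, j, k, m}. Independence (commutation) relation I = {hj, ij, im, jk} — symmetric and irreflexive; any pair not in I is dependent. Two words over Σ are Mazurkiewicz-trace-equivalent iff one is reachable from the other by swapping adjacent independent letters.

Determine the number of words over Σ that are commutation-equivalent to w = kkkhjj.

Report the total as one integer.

15

piece 0:k — minimal
piece 1:k rests on {0:k}
piece 2:k rests on {1:k}
piece 3:h rests on {2:k}
piece 4:j — minimal
piece 5:j rests on {4:j}
minimal pieces: {0:k, 4:j}
ways to finish when only these pieces remain (= sum over removing one remaining piece with nothing left below it):
  1 left: {3}→1  {5}→1
  2 left: {2,3}→1  {3,5}→2  {4,5}→1
  3 left: {1,2,3}→1  {2,3,5}→3  {3,4,5}→3
  4 left: {0,1,2,3}→1  {1,2,3,5}→4  {2,3,4,5}→6
  placing 0:k first → 10 extensions
  placing 4:j first → 5 extensions
total linear extensions = 15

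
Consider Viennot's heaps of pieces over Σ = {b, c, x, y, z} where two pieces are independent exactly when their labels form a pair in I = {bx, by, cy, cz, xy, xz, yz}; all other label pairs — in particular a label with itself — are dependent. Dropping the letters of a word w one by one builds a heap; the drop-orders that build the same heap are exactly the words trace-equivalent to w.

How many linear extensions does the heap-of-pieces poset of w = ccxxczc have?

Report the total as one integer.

7

drop 0:c onto floor
drop 1:c onto {0:c}
drop 2:x onto {1:c}
drop 3:x onto {2:x}
drop 4:c onto {3:x}
drop 5:z onto floor
drop 6:c onto {4:c}
ground layer = {0:c, 5:z}
drop-orders for the pieces not yet dropped (sum over which currently-grounded one goes next):
  1 to go: {5} 1  {6} 1
  2 to go: {4,6} 1  {5,6} 2
  3 to go: {3,4,6} 1  {4,5,6} 3
  4 to go: {2,3,4,6} 1  {3,4,5,6} 4
  5 to go: {1,2,3,4,6} 1  {2,3,4,5,6} 5
  if 0:c drops first: 6 orders
  if 5:z drops first: 1 orders
heap linearizations: 7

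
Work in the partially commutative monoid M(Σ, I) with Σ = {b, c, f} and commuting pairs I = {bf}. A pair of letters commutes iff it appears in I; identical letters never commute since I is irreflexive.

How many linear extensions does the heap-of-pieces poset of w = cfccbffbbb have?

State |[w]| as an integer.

15

piece 0:c — minimal
piece 1:f rests on {0:c}
piece 2:c rests on {1:f}
piece 3:c rests on {2:c}
piece 4:b rests on {3:c}
piece 5:f rests on {3:c}
piece 6:f rests on {5:f}
piece 7:b rests on {4:b}
piece 8:b rests on {7:b}
piece 9:b rests on {8:b}
minimal pieces: {0:c}
ways to finish when only these pieces remain (= sum over removing one remaining piece with nothing left below it):
  1 left: {6}→1  {9}→1
  2 left: {5,6}→1  {6,9}→2  {8,9}→1
  3 left: {5,6,9}→3  {6,8,9}→3  {7,8,9}→1
  4 left: {4,7,8,9}→1  {5,6,8,9}→6  {6,7,8,9}→4
  5 left: {4,6,7,8,9}→5  {5,6,7,8,9}→10
  6 left: {4,5,6,7,8,9}→15
  7 left: {3,4,5,6,7,8,9}→15
  8 left: {2,3,4,5,6,7,8,9}→15
  placing 0:c first → 15 extensions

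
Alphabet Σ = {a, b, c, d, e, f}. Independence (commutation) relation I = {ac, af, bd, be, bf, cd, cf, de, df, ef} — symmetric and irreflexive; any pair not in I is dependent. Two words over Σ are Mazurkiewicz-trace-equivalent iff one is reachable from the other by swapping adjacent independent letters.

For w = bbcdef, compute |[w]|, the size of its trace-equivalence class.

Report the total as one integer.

30

0(b) covers ∅
1(b) covers 0:b
2(c) covers 1:b
3(d) covers ∅
4(e) covers 2:c
5(f) covers ∅
floor of heap: 0:b, 3:d, 5:f
completions by unplaced set U, small U first (add the entries for U minus each lowest piece of U):
  |U|=1: {3}:1  {4}:1  {5}:1
  |U|=2: {2,4}:1  {3,4}:2  {3,5}:2  {4,5}:2
  |U|=3: {1,2,4}:1  {2,3,4}:3  {2,4,5}:3  {3,4,5}:6
  |U|=4: {0,1,2,4}:1  {1,2,3,4}:4  {1,2,4,5}:4  {2,3,4,5}:12
  start at 0(b): 20
  start at 3(d): 5
  start at 5(f): 5
sum over floor = 30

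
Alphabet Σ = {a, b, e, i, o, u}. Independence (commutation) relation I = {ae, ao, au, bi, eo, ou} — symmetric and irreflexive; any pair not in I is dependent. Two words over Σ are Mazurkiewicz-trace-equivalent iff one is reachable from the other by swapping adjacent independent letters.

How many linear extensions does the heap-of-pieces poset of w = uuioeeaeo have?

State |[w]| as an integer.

60

drop 0:u onto floor
drop 1:u onto {0:u}
drop 2:i onto {1:u}
drop 3:o onto {2:i}
drop 4:e onto {2:i}
drop 5:e onto {4:e}
drop 6:a onto {2:i}
drop 7:e onto {5:e}
drop 8:o onto {3:o}
ground layer = {0:u}
drop-orders for the pieces not yet dropped (sum over which currently-grounded one goes next):
  1 to go: {6} 1  {7} 1  {8} 1
  2 to go: {3,8} 1  {5,7} 1  {6,7} 2  {6,8} 2  {7,8} 2
  3 to go: {3,6,8} 3  {3,7,8} 3  {4,5,7} 1  {5,6,7} 3  {5,7,8} 3  {6,7,8} 6
  4 to go: {3,5,7,8} 6  {3,6,7,8} 12  {4,5,6,7} 4  {4,5,7,8} 4  {5,6,7,8} 12
  5 to go: {3,4,5,7,8} 10  {3,5,6,7,8} 30  {4,5,6,7,8} 20
  6 to go: {3,4,5,6,7,8} 60
  7 to go: {2,3,4,5,6,7,8} 60
  if 0:u drops first: 60 orders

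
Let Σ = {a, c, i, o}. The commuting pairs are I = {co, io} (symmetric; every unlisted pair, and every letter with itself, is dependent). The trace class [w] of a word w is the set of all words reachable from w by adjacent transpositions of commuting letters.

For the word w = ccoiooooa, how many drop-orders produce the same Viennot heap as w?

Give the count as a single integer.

#0=c has no predecessor
#1=c depends on [0:c]
#2=o has no predecessor
#3=i depends on [1:c]
#4=o depends on [2:o]
#5=o depends on [4:o]
#6=o depends on [5:o]
#7=o depends on [6:o]
#8=a depends on [3:i, 7:o]
sources: [0:c, 2:o]
N(rest) = Σ N(rest − s) over sources s of rest; N(one piece) = 1:
  size 1 → [8]=1
  size 2 → [3,8]=1  [7,8]=1
  size 3 → [1,3,8]=1  [3,7,8]=2  [6,7,8]=1
  size 4 → [0,1,3,8]=1  [1,3,7,8]=3  [3,6,7,8]=3  [5,6,7,8]=1
  size 5 → [0,1,3,7,8]=4  [1,3,6,7,8]=6  [3,5,6,7,8]=4  [4,5,6,7,8]=1
  size 6 → [0,1,3,6,7,8]=10  [1,3,5,6,7,8]=10  [2,4,5,6,7,8]=1  [3,4,5,6,7,8]=5
  size 7 → [0,1,3,5,6,7,8]=20  [1,3,4,5,6,7,8]=15  [2,3,4,5,6,7,8]=6
  first=0(c) contributes 21
  first=2(o) contributes 35
|[w]| = 56

56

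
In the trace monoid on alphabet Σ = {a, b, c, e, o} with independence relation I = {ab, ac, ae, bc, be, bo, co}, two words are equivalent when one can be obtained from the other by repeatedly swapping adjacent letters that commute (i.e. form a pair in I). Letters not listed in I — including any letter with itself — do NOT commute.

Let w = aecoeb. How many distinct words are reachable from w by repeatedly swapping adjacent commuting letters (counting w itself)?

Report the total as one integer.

0(a) covers ∅
1(e) covers ∅
2(c) covers 1:e
3(o) covers 0:a, 1:e
4(e) covers 2:c, 3:o
5(b) covers ∅
floor of heap: 0:a, 1:e, 5:b
completions by unplaced set U, small U first (add the entries for U minus each lowest piece of U):
  |U|=1: {4}:1  {5}:1
  |U|=2: {2,4}:1  {3,4}:1  {4,5}:2
  |U|=3: {0,3,4}:1  {2,3,4}:2  {2,4,5}:3  {3,4,5}:3
  |U|=4: {0,2,3,4}:3  {0,3,4,5}:4  {1,2,3,4}:2  {2,3,4,5}:8
  start at 0(a): 10
  start at 1(e): 15
  start at 5(b): 5
sum over floor = 30

30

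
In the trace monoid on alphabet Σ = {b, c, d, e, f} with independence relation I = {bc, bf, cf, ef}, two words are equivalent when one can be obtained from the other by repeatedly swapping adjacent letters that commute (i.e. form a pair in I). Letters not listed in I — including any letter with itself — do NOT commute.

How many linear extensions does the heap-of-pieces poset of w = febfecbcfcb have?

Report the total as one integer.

1650

drop 0:f onto floor
drop 1:e onto floor
drop 2:b onto {1:e}
drop 3:f onto {0:f}
drop 4:e onto {2:b}
drop 5:c onto {4:e}
drop 6:b onto {4:e}
drop 7:c onto {5:c}
drop 8:f onto {3:f}
drop 9:c onto {7:c}
drop 10:b onto {6:b}
ground layer = {0:f, 1:e}
drop-orders for the pieces not yet dropped (sum over which currently-grounded one goes next):
  1 to go: {8} 1  {9} 1  {10} 1
  2 to go: {3,8} 1  {6,10} 1  {7,9} 1  {8,9} 2  {8,10} 2  {9,10} 2
  3 to go: {0,3,8} 1  {3,8,9} 3  {3,8,10} 3  {5,7,9} 1  {6,8,10} 3  {6,9,10} 3  {7,8,9} 3  {7,9,10} 3  {8,9,10} 6
  4 to go: {0,3,8,9} 4  {0,3,8,10} 4  {3,6,8,10} 6  {3,7,8,9} 6  {3,8,9,10} 12  {5,7,8,9} 4  {5,7,9,10} 4  {6,7,9,10} 6  {6,8,9,10} 12  {7,8,9,10} 12
  5 to go: {0,3,6,8,10} 10  {0,3,7,8,9} 10  {0,3,8,9,10} 20  {3,5,7,8,9} 10  {3,6,8,9,10} 30  {3,7,8,9,10} 30  {5,6,7,9,10} 10  {5,7,8,9,10} 20  {6,7,8,9,10} 30
  6 to go: {0,3,5,7,8,9} 20  {0,3,6,8,9,10} 60  {0,3,7,8,9,10} 60  {3,5,7,8,9,10} 60  {3,6,7,8,9,10} 90  {4,5,6,7,9,10} 10  {5,6,7,8,9,10} 60
  7 to go: {0,3,5,7,8,9,10} 140  {0,3,6,7,8,9,10} 210  {2,4,5,6,7,9,10} 10  {3,5,6,7,8,9,10} 210  {4,5,6,7,8,9,10} 70
  8 to go: {0,3,5,6,7,8,9,10} 560  {1,2,4,5,6,7,9,10} 10  {2,4,5,6,7,8,9,10} 80  {3,4,5,6,7,8,9,10} 280
  9 to go: {0,3,4,5,6,7,8,9,10} 840  {1,2,4,5,6,7,8,9,10} 90  {2,3,4,5,6,7,8,9,10} 360
  if 0:f drops first: 450 orders
  if 1:e drops first: 1200 orders
heap linearizations: 1650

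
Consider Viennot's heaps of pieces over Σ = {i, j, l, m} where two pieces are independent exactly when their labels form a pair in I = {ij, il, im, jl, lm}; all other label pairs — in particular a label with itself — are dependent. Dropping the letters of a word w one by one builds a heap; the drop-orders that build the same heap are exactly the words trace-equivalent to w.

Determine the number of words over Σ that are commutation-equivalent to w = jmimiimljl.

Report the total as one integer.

0(j) covers ∅
1(m) covers 0:j
2(i) covers ∅
3(m) covers 1:m
4(i) covers 2:i
5(i) covers 4:i
6(m) covers 3:m
7(l) covers ∅
8(j) covers 6:m
9(l) covers 7:l
floor of heap: 0:j, 2:i, 7:l
completions by unplaced set U, small U first (add the entries for U minus each lowest piece of U):
  |U|=1: {5}:1  {8}:1  {9}:1
  |U|=2: {4,5}:1  {5,8}:2  {5,9}:2  {6,8}:1  {7,9}:1  {8,9}:2
  |U|=3: {2,4,5}:1  {3,6,8}:1  {4,5,8}:3  {4,5,9}:3  {5,6,8}:3  {5,7,9}:3  {5,8,9}:6  {6,8,9}:3  {7,8,9}:3
  |U|=4: {1,3,6,8}:1  {2,4,5,8}:4  {2,4,5,9}:4  {3,5,6,8}:4  {3,6,8,9}:4  {4,5,6,8}:6  {4,5,7,9}:6  {4,5,8,9}:12  {5,6,8,9}:12  {5,7,8,9}:12  {6,7,8,9}:6
  |U|=5: {0,1,3,6,8}:1  {1,3,5,6,8}:5  {1,3,6,8,9}:5  {2,4,5,6,8}:10  {2,4,5,7,9}:10  {2,4,5,8,9}:20  {3,4,5,6,8}:10  {3,5,6,8,9}:20  {3,6,7,8,9}:10  {4,5,6,8,9}:30  {4,5,7,8,9}:30  {5,6,7,8,9}:30
  |U|=6: {0,1,3,5,6,8}:6  {0,1,3,6,8,9}:6  {1,3,4,5,6,8}:15  {1,3,5,6,8,9}:30  {1,3,6,7,8,9}:15  {2,3,4,5,6,8}:20  {2,4,5,6,8,9}:60  {2,4,5,7,8,9}:60  {3,4,5,6,8,9}:60  {3,5,6,7,8,9}:60  {4,5,6,7,8,9}:90
  |U|=7: {0,1,3,4,5,6,8}:21  {0,1,3,5,6,8,9}:42  {0,1,3,6,7,8,9}:21  {1,2,3,4,5,6,8}:35  {1,3,4,5,6,8,9}:105  {1,3,5,6,7,8,9}:105  {2,3,4,5,6,8,9}:140  {2,4,5,6,7,8,9}:210  {3,4,5,6,7,8,9}:210
  |U|=8: {0,1,2,3,4,5,6,8}:56  {0,1,3,4,5,6,8,9}:168  {0,1,3,5,6,7,8,9}:168  {1,2,3,4,5,6,8,9}:280  {1,3,4,5,6,7,8,9}:420  {2,3,4,5,6,7,8,9}:560
  start at 0(j): 1260
  start at 2(i): 756
  start at 7(l): 504
sum over floor = 2520

2520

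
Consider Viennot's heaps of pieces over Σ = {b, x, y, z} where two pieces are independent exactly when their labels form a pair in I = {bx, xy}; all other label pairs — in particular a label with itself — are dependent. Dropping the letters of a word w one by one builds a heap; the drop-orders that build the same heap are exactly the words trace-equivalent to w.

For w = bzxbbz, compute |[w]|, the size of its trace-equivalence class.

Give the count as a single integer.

drop 0:b onto floor
drop 1:z onto {0:b}
drop 2:x onto {1:z}
drop 3:b onto {1:z}
drop 4:b onto {3:b}
drop 5:z onto {2:x, 4:b}
ground layer = {0:b}
drop-orders for the pieces not yet dropped (sum over which currently-grounded one goes next):
  1 to go: {5} 1
  2 to go: {2,5} 1  {4,5} 1
  3 to go: {2,4,5} 2  {3,4,5} 1
  4 to go: {2,3,4,5} 3
  if 0:b drops first: 3 orders

3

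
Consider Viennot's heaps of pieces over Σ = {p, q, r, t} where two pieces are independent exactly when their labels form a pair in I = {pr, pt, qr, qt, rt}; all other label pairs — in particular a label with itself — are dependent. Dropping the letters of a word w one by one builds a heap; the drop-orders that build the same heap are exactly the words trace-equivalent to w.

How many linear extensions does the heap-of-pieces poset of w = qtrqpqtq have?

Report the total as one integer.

168

drop 0:q onto floor
drop 1:t onto floor
drop 2:r onto floor
drop 3:q onto {0:q}
drop 4:p onto {3:q}
drop 5:q onto {4:p}
drop 6:t onto {1:t}
drop 7:q onto {5:q}
ground layer = {0:q, 1:t, 2:r}
drop-orders for the pieces not yet dropped (sum over which currently-grounded one goes next):
  1 to go: {2} 1  {6} 1  {7} 1
  2 to go: {1,6} 1  {2,6} 2  {2,7} 2  {5,7} 1  {6,7} 2
  3 to go: {1,2,6} 3  {1,6,7} 3  {2,5,7} 3  {2,6,7} 6  {4,5,7} 1  {5,6,7} 3
  4 to go: {1,2,6,7} 12  {1,5,6,7} 6  {2,4,5,7} 4  {2,5,6,7} 12  {3,4,5,7} 1  {4,5,6,7} 4
  5 to go: {0,3,4,5,7} 1  {1,2,5,6,7} 30  {1,4,5,6,7} 10  {2,3,4,5,7} 5  {2,4,5,6,7} 20  {3,4,5,6,7} 5
  6 to go: {0,2,3,4,5,7} 6  {0,3,4,5,6,7} 6  {1,2,4,5,6,7} 60  {1,3,4,5,6,7} 15  {2,3,4,5,6,7} 30
  if 0:q drops first: 105 orders
  if 1:t drops first: 42 orders
  if 2:r drops first: 21 orders
heap linearizations: 168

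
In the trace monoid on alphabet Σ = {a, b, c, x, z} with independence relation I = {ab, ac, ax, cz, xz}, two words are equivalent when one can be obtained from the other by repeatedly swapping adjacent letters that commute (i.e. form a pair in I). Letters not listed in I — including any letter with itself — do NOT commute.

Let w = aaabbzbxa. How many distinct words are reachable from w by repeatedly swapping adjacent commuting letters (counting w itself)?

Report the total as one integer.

piece 0:a — minimal
piece 1:a rests on {0:a}
piece 2:a rests on {1:a}
piece 3:b — minimal
piece 4:b rests on {3:b}
piece 5:z rests on {2:a, 4:b}
piece 6:b rests on {5:z}
piece 7:x rests on {6:b}
piece 8:a rests on {5:z}
minimal pieces: {0:a, 3:b}
ways to finish when only these pieces remain (= sum over removing one remaining piece with nothing left below it):
  1 left: {7}→1  {8}→1
  2 left: {6,7}→1  {7,8}→2
  3 left: {6,7,8}→3
  4 left: {5,6,7,8}→3
  5 left: {2,5,6,7,8}→3  {4,5,6,7,8}→3
  6 left: {1,2,5,6,7,8}→3  {2,4,5,6,7,8}→6  {3,4,5,6,7,8}→3
  7 left: {0,1,2,5,6,7,8}→3  {1,2,4,5,6,7,8}→9  {2,3,4,5,6,7,8}→9
  placing 0:a first → 18 extensions
  placing 3:b first → 12 extensions
total linear extensions = 30

30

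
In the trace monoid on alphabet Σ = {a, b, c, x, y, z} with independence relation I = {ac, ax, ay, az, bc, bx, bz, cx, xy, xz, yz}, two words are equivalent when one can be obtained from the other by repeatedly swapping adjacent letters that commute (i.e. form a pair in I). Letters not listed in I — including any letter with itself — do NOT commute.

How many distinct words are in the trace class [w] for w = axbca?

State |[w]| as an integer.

20

0(a) covers ∅
1(x) covers ∅
2(b) covers 0:a
3(c) covers ∅
4(a) covers 2:b
floor of heap: 0:a, 1:x, 3:c
completions by unplaced set U, small U first (add the entries for U minus each lowest piece of U):
  |U|=1: {1}:1  {3}:1  {4}:1
  |U|=2: {1,3}:2  {1,4}:2  {2,4}:1  {3,4}:2
  |U|=3: {0,2,4}:1  {1,2,4}:3  {1,3,4}:6  {2,3,4}:3
  start at 0(a): 12
  start at 1(x): 4
  start at 3(c): 4
sum over floor = 20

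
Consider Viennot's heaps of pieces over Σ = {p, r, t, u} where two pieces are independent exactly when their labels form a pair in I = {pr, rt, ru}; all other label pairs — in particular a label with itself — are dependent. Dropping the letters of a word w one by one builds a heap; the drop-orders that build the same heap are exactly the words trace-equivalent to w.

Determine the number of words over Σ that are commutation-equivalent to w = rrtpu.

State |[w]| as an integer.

10

drop 0:r onto floor
drop 1:r onto {0:r}
drop 2:t onto floor
drop 3:p onto {2:t}
drop 4:u onto {3:p}
ground layer = {0:r, 2:t}
drop-orders for the pieces not yet dropped (sum over which currently-grounded one goes next):
  1 to go: {1} 1  {4} 1
  2 to go: {0,1} 1  {1,4} 2  {3,4} 1
  3 to go: {0,1,4} 3  {1,3,4} 3  {2,3,4} 1
  if 0:r drops first: 4 orders
  if 2:t drops first: 6 orders
heap linearizations: 10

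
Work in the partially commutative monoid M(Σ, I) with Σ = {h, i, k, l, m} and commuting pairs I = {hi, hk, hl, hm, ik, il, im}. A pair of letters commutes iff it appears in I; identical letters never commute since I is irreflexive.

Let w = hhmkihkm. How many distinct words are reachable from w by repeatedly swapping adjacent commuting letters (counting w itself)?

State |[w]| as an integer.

drop 0:h onto floor
drop 1:h onto {0:h}
drop 2:m onto floor
drop 3:k onto {2:m}
drop 4:i onto floor
drop 5:h onto {1:h}
drop 6:k onto {3:k}
drop 7:m onto {6:k}
ground layer = {0:h, 2:m, 4:i}
drop-orders for the pieces not yet dropped (sum over which currently-grounded one goes next):
  1 to go: {4} 1  {5} 1  {7} 1
  2 to go: {1,5} 1  {4,5} 2  {4,7} 2  {5,7} 2  {6,7} 1
  3 to go: {0,1,5} 1  {1,4,5} 3  {1,5,7} 3  {3,6,7} 1  {4,5,7} 6  {4,6,7} 3  {5,6,7} 3
  4 to go: {0,1,4,5} 4  {0,1,5,7} 4  {1,4,5,7} 12  {1,5,6,7} 6  {2,3,6,7} 1  {3,4,6,7} 4  {3,5,6,7} 4  {4,5,6,7} 12
  5 to go: {0,1,4,5,7} 20  {0,1,5,6,7} 10  {1,3,5,6,7} 10  {1,4,5,6,7} 30  {2,3,4,6,7} 5  {2,3,5,6,7} 5  {3,4,5,6,7} 20
  6 to go: {0,1,3,5,6,7} 20  {0,1,4,5,6,7} 60  {1,2,3,5,6,7} 15  {1,3,4,5,6,7} 60  {2,3,4,5,6,7} 30
  if 0:h drops first: 105 orders
  if 2:m drops first: 140 orders
  if 4:i drops first: 35 orders
heap linearizations: 280

280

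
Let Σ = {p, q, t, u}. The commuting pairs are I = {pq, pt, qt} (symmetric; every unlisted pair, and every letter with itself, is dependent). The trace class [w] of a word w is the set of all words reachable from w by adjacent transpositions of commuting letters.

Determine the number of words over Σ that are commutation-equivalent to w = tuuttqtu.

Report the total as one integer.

4

drop 0:t onto floor
drop 1:u onto {0:t}
drop 2:u onto {1:u}
drop 3:t onto {2:u}
drop 4:t onto {3:t}
drop 5:q onto {2:u}
drop 6:t onto {4:t}
drop 7:u onto {5:q, 6:t}
ground layer = {0:t}
drop-orders for the pieces not yet dropped (sum over which currently-grounded one goes next):
  1 to go: {7} 1
  2 to go: {5,7} 1  {6,7} 1
  3 to go: {4,6,7} 1  {5,6,7} 2
  4 to go: {3,4,6,7} 1  {4,5,6,7} 3
  5 to go: {3,4,5,6,7} 4
  6 to go: {2,3,4,5,6,7} 4
  if 0:t drops first: 4 orders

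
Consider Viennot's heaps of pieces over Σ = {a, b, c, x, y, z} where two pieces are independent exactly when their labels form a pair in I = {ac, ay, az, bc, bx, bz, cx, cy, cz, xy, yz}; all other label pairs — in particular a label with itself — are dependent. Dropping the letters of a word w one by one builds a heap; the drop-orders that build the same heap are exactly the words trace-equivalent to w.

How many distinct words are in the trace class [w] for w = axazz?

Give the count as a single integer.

3

0(a) covers ∅
1(x) covers 0:a
2(a) covers 1:x
3(z) covers 1:x
4(z) covers 3:z
floor of heap: 0:a
completions by unplaced set U, small U first (add the entries for U minus each lowest piece of U):
  |U|=1: {2}:1  {4}:1
  |U|=2: {2,4}:2  {3,4}:1
  |U|=3: {2,3,4}:3
  start at 0(a): 3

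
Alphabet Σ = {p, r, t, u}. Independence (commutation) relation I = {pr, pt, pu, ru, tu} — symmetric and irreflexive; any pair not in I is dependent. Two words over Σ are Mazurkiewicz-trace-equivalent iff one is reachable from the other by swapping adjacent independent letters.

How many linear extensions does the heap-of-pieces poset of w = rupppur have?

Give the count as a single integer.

210

piece 0:r — minimal
piece 1:u — minimal
piece 2:p — minimal
piece 3:p rests on {2:p}
piece 4:p rests on {3:p}
piece 5:u rests on {1:u}
piece 6:r rests on {0:r}
minimal pieces: {0:r, 1:u, 2:p}
ways to finish when only these pieces remain (= sum over removing one remaining piece with nothing left below it):
  1 left: {4}→1  {5}→1  {6}→1
  2 left: {0,6}→1  {1,5}→1  {3,4}→1  {4,5}→2  {4,6}→2  {5,6}→2
  3 left: {0,4,6}→3  {0,5,6}→3  {1,4,5}→3  {1,5,6}→3  {2,3,4}→1  {3,4,5}→3  {3,4,6}→3  {4,5,6}→6
  4 left: {0,1,5,6}→6  {0,3,4,6}→6  {0,4,5,6}→12  {1,3,4,5}→6  {1,4,5,6}→12  {2,3,4,5}→4  {2,3,4,6}→4  {3,4,5,6}→12
  5 left: {0,1,4,5,6}→30  {0,2,3,4,6}→10  {0,3,4,5,6}→30  {1,2,3,4,5}→10  {1,3,4,5,6}→30  {2,3,4,5,6}→20
  placing 0:r first → 60 extensions
  placing 1:u first → 60 extensions
  placing 2:p first → 90 extensions
total linear extensions = 210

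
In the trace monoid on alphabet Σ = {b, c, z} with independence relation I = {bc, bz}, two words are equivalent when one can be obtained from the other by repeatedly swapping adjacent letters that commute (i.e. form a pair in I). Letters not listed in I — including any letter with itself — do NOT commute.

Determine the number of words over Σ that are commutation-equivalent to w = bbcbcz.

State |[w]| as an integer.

drop 0:b onto floor
drop 1:b onto {0:b}
drop 2:c onto floor
drop 3:b onto {1:b}
drop 4:c onto {2:c}
drop 5:z onto {4:c}
ground layer = {0:b, 2:c}
drop-orders for the pieces not yet dropped (sum over which currently-grounded one goes next):
  1 to go: {3} 1  {5} 1
  2 to go: {1,3} 1  {3,5} 2  {4,5} 1
  3 to go: {0,1,3} 1  {1,3,5} 3  {2,4,5} 1  {3,4,5} 3
  4 to go: {0,1,3,5} 4  {1,3,4,5} 6  {2,3,4,5} 4
  if 0:b drops first: 10 orders
  if 2:c drops first: 10 orders
heap linearizations: 20

20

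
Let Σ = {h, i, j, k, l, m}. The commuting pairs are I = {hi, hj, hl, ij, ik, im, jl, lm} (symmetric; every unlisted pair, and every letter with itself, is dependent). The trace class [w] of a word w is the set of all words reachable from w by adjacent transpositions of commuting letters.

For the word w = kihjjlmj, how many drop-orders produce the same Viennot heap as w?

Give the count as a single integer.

81

0(k) covers ∅
1(i) covers ∅
2(h) covers 0:k
3(j) covers 0:k
4(j) covers 3:j
5(l) covers 0:k, 1:i
6(m) covers 2:h, 4:j
7(j) covers 6:m
floor of heap: 0:k, 1:i
completions by unplaced set U, small U first (add the entries for U minus each lowest piece of U):
  |U|=1: {5}:1  {7}:1
  |U|=2: {1,5}:1  {5,7}:2  {6,7}:1
  |U|=3: {1,5,7}:3  {2,6,7}:1  {4,6,7}:1  {5,6,7}:3
  |U|=4: {1,5,6,7}:6  {2,4,6,7}:2  {2,5,6,7}:4  {3,4,6,7}:1  {4,5,6,7}:4
  |U|=5: {1,2,5,6,7}:10  {1,4,5,6,7}:10  {2,3,4,6,7}:3  {2,4,5,6,7}:10  {3,4,5,6,7}:5
  |U|=6: {1,2,4,5,6,7}:30  {1,3,4,5,6,7}:15  {2,3,4,5,6,7}:18
  start at 0(k): 63
  start at 1(i): 18
sum over floor = 81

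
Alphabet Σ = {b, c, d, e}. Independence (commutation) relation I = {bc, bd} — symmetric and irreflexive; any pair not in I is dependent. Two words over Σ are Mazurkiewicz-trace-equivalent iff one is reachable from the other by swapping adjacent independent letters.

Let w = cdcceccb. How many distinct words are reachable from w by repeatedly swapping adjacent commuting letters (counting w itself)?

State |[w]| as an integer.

0(c) covers ∅
1(d) covers 0:c
2(c) covers 1:d
3(c) covers 2:c
4(e) covers 3:c
5(c) covers 4:e
6(c) covers 5:c
7(b) covers 4:e
floor of heap: 0:c
completions by unplaced set U, small U first (add the entries for U minus each lowest piece of U):
  |U|=1: {6}:1  {7}:1
  |U|=2: {5,6}:1  {6,7}:2
  |U|=3: {5,6,7}:3
  |U|=4: {4,5,6,7}:3
  |U|=5: {3,4,5,6,7}:3
  |U|=6: {2,3,4,5,6,7}:3
  start at 0(c): 3

3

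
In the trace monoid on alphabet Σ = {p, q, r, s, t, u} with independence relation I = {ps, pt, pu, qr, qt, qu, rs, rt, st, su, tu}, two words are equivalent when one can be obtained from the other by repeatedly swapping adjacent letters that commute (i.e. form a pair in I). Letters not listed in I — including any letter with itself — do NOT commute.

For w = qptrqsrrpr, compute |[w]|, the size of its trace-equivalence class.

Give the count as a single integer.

#0=q has no predecessor
#1=p depends on [0:q]
#2=t has no predecessor
#3=r depends on [1:p]
#4=q depends on [1:p]
#5=s depends on [4:q]
#6=r depends on [3:r]
#7=r depends on [6:r]
#8=p depends on [4:q, 7:r]
#9=r depends on [8:p]
sources: [0:q, 2:t]
N(rest) = Σ N(rest − s) over sources s of rest; N(one piece) = 1:
  size 1 → [2]=1  [5]=1  [9]=1
  size 2 → [2,5]=2  [2,9]=2  [5,9]=2  [8,9]=1
  size 3 → [2,5,9]=6  [2,8,9]=3  [5,8,9]=3  [7,8,9]=1
  size 4 → [2,5,8,9]=12  [2,7,8,9]=4  [4,5,8,9]=3  [5,7,8,9]=4  [6,7,8,9]=1
  size 5 → [2,4,5,8,9]=15  [2,5,7,8,9]=20  [2,6,7,8,9]=5  [3,6,7,8,9]=1  [4,5,7,8,9]=7  [5,6,7,8,9]=5
  size 6 → [2,3,6,7,8,9]=6  [2,4,5,7,8,9]=42  [2,5,6,7,8,9]=30  [3,5,6,7,8,9]=6  [4,5,6,7,8,9]=12
  size 7 → [2,3,5,6,7,8,9]=42  [2,4,5,6,7,8,9]=84  [3,4,5,6,7,8,9]=18
  size 8 → [1,3,4,5,6,7,8,9]=18  [2,3,4,5,6,7,8,9]=144
  first=0(q) contributes 162
  first=2(t) contributes 18
|[w]| = 180

180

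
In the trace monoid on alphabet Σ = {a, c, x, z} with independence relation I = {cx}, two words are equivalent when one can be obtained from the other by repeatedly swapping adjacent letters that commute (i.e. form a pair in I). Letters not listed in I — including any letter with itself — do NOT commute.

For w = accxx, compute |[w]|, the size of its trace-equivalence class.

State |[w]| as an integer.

6

#0=a has no predecessor
#1=c depends on [0:a]
#2=c depends on [1:c]
#3=x depends on [0:a]
#4=x depends on [3:x]
sources: [0:a]
N(rest) = Σ N(rest − s) over sources s of rest; N(one piece) = 1:
  size 1 → [2]=1  [4]=1
  size 2 → [1,2]=1  [2,4]=2  [3,4]=1
  size 3 → [1,2,4]=3  [2,3,4]=3
  first=0(a) contributes 6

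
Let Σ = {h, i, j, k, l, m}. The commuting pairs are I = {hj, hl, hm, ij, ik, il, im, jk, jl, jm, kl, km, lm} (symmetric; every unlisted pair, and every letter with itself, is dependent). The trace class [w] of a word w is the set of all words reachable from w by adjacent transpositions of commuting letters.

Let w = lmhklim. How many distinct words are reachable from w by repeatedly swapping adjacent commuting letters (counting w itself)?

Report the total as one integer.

420

0(l) covers ∅
1(m) covers ∅
2(h) covers ∅
3(k) covers 2:h
4(l) covers 0:l
5(i) covers 2:h
6(m) covers 1:m
floor of heap: 0:l, 1:m, 2:h
completions by unplaced set U, small U first (add the entries for U minus each lowest piece of U):
  |U|=1: {3}:1  {4}:1  {5}:1  {6}:1
  |U|=2: {0,4}:1  {1,6}:1  {3,4}:2  {3,5}:2  {3,6}:2  {4,5}:2  {4,6}:2  {5,6}:2
  |U|=3: {0,3,4}:3  {0,4,5}:3  {0,4,6}:3  {1,3,6}:3  {1,4,6}:3  {1,5,6}:3  {2,3,5}:2  {3,4,5}:6  {3,4,6}:6  {3,5,6}:6  {4,5,6}:6
  |U|=4: {0,1,4,6}:6  {0,3,4,5}:12  {0,3,4,6}:12  {0,4,5,6}:12  {1,3,4,6}:12  {1,3,5,6}:12  {1,4,5,6}:12  {2,3,4,5}:8  {2,3,5,6}:8  {3,4,5,6}:24
  |U|=5: {0,1,3,4,6}:30  {0,1,4,5,6}:30  {0,2,3,4,5}:20  {0,3,4,5,6}:60  {1,2,3,5,6}:20  {1,3,4,5,6}:60  {2,3,4,5,6}:40
  start at 0(l): 120
  start at 1(m): 120
  start at 2(h): 180
sum over floor = 420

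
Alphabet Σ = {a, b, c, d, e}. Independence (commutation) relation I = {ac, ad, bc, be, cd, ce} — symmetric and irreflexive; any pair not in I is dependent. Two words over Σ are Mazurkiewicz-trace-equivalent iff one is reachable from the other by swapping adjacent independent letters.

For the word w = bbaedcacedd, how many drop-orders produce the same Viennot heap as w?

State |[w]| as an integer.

110

piece 0:b — minimal
piece 1:b rests on {0:b}
piece 2:a rests on {1:b}
piece 3:e rests on {2:a}
piece 4:d rests on {3:e}
piece 5:c — minimal
piece 6:a rests on {3:e}
piece 7:c rests on {5:c}
piece 8:e rests on {4:d, 6:a}
piece 9:d rests on {8:e}
piece 10:d rests on {9:d}
minimal pieces: {0:b, 5:c}
ways to finish when only these pieces remain (= sum over removing one remaining piece with nothing left below it):
  1 left: {7}→1  {10}→1
  2 left: {5,7}→1  {7,10}→2  {9,10}→1
  3 left: {5,7,10}→3  {7,9,10}→3  {8,9,10}→1
  4 left: {4,8,9,10}→1  {5,7,9,10}→6  {6,8,9,10}→1  {7,8,9,10}→4
  5 left: {4,6,8,9,10}→2  {4,7,8,9,10}→5  {5,7,8,9,10}→10  {6,7,8,9,10}→5
  6 left: {3,4,6,8,9,10}→2  {4,5,7,8,9,10}→15  {4,6,7,8,9,10}→12  {5,6,7,8,9,10}→15
  7 left: {2,3,4,6,8,9,10}→2  {3,4,6,7,8,9,10}→14  {4,5,6,7,8,9,10}→42
  8 left: {1,2,3,4,6,8,9,10}→2  {2,3,4,6,7,8,9,10}→16  {3,4,5,6,7,8,9,10}→56
  9 left: {0,1,2,3,4,6,8,9,10}→2  {1,2,3,4,6,7,8,9,10}→18  {2,3,4,5,6,7,8,9,10}→72
  placing 0:b first → 90 extensions
  placing 5:c first → 20 extensions
total linear extensions = 110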